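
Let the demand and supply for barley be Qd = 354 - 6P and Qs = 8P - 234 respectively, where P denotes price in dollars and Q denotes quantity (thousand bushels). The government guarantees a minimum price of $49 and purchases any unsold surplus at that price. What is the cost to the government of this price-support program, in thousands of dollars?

4802

Equilibrium: 354 - 6P = 8P - 234, so 588 = 14P and P* = 42, Q* = 102.
The floor of 49 is above the equilibrium price 42, so it binds.
At P = 49: Qd = 354 - 6·49 = 60 and Qs = 8·49 - 234 = 158.
Surplus = Qs - Qd = 98.
Government expenditure = surplus × support price = 98 × 49 = 4802.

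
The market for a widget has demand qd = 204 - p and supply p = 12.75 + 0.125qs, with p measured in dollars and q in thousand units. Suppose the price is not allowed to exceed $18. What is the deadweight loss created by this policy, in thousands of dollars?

9216

Rearranging supply gives qs = 8p - 102. Equilibrium: 204 - p = 8p - 102, so 306 = 9p and p* = 34, q* = 170.
The ceiling of 18 is below the equilibrium price 34, so it binds.
At p = 18: qd = 204 - 18 = 186 and qs = 8·18 - 102 = 42.
Quantity traded falls to 42. At q = 42 the demand price is 204 - 42 = 162 and the supply price is (102 + 42)/8 = 18.
Deadweight loss = ½ · (162 - 18) · (170 - 42) = ½ · 144 · 128 = 9216.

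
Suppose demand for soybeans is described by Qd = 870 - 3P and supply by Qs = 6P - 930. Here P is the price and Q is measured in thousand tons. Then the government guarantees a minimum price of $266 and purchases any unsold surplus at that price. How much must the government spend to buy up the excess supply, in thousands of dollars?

Setting quantity demanded equal to quantity supplied, 870 - 3P = 6P - 930, gives P* = 200 and Q* = 270.
Since 266 > 200, the floor is binding.
At P = 266: Qd = 870 - 3·266 = 72 and Qs = 6·266 - 930 = 666.
Surplus = Qs - Qd = 594.
Government expenditure = surplus × support price = 594 × 266 = 158004.

158004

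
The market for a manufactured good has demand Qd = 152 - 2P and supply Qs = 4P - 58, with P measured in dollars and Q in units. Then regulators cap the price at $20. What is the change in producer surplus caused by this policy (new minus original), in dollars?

Setting quantity demanded equal to quantity supplied, 152 - 2P = 4P - 58, gives P* = 35 and Q* = 82.
Because the ceiling (20) lies below the market-clearing price, it is binding.
At P = 20: Qd = 152 - 2·20 = 112 and Qs = 4·20 - 58 = 22.
Producer surplus without the control is ½ · (35 - 14.5) · 82 = 840.5.
With the ceiling, producers sell 22 units at 20, so PS = ½ · (20 - 14.5) · 22 = 60.5.
Change in producer surplus = 60.5 - 840.5 = -780.

-780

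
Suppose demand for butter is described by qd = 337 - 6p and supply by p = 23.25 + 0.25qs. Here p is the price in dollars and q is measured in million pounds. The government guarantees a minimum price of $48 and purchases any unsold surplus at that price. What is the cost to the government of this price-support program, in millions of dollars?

2400

Rearranging supply gives qs = 4p - 93. Setting quantity demanded equal to quantity supplied, 337 - 6p = 4p - 93, gives p* = 43 and q* = 79.
Because the floor (48) lies above the market-clearing price, it is binding.
At p = 48: qd = 337 - 6·48 = 49 and qs = 4·48 - 93 = 99.
Surplus = qs - qd = 50.
Government expenditure = surplus × support price = 50 × 48 = 2400.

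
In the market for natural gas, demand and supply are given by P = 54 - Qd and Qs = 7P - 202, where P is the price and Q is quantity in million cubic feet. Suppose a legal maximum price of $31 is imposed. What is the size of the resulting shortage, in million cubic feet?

Rearranging demand gives Qd = 54 - P. Equilibrium: 54 - P = 7P - 202, so 256 = 8P and P* = 32, Q* = 22.
Since 31 < 32, the ceiling is binding.
At P = 31: Qd = 54 - 31 = 23 and Qs = 7·31 - 202 = 15.
Shortage = Qd - Qs = 23 - 15 = 8.

8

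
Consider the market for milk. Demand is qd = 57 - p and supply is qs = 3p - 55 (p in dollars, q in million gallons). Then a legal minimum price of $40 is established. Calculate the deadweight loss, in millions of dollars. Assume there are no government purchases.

Setting quantity demanded equal to quantity supplied, 57 - p = 3p - 55, gives p* = 28 and q* = 29.
Because the floor (40) lies above the market-clearing price, it is binding.
At p = 40: qd = 57 - 40 = 17 and qs = 3·40 - 55 = 65.
Quantity traded falls to 17. At q = 17 the demand price is 57 - 17 = 40 and the supply price is (55 + 17)/3 = 24.
Deadweight loss = ½ · (40 - 24) · (29 - 17) = ½ · 16 · 12 = 96.

96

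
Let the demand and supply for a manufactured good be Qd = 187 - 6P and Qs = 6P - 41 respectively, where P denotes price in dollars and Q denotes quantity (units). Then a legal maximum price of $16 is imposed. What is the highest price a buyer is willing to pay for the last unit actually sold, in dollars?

22

Without the control the market clears where 187 - 6P = 6P - 41, i.e. P* = 19 and Q* = 73.
Because the ceiling (16) lies below the market-clearing price, it is binding.
At P = 16: Qd = 187 - 6·16 = 91 and Qs = 6·16 - 41 = 55.
Only 55 units reach the market. On the demand curve, the marginal buyer's willingness to pay at Q = 55 is (187 - 55)/6 = 22.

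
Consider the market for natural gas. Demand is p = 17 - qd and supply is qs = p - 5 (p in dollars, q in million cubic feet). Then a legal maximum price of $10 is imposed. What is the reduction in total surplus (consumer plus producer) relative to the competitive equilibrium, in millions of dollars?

1

Rearranging demand gives qd = 17 - p. Setting quantity demanded equal to quantity supplied, 17 - p = p - 5, gives p* = 11 and q* = 6.
Because the ceiling (10) lies below the market-clearing price, it is binding.
At p = 10: qd = 17 - 10 = 7 and qs = 10 - 5 = 5.
Quantity traded falls to 5. At q = 5 the demand price is 17 - 5 = 12 and the supply price is 5 + 5 = 10.
Deadweight loss = ½ · (12 - 10) · (6 - 5) = ½ · 2 · 1 = 1.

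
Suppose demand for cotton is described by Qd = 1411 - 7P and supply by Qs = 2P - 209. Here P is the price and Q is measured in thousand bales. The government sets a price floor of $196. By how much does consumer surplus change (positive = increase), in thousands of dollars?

In a free market, 1411 - 7P = 2P - 209 gives the equilibrium P* = 180, Q* = 151.
The floor of 196 is above the equilibrium price 180, so it binds.
At P = 196: Qd = 1411 - 7·196 = 39 and Qs = 2·196 - 209 = 183.
Consumer surplus without the control is ½ · (1411/7 - 180) · 151 = 22801/14.
With the floor, consumers buy 39 units at 196, so CS = ½ · (1411/7 - 196) · 39 = 1521/14.
Change in consumer surplus = 1521/14 - 22801/14 = -1520.

-1520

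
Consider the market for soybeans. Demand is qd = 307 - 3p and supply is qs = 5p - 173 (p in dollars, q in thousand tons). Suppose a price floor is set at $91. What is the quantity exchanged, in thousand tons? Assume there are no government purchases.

34

Setting quantity demanded equal to quantity supplied, 307 - 3p = 5p - 173, gives p* = 60 and q* = 127.
Since 91 > 60, the floor is binding.
At p = 91: qd = 307 - 3·91 = 34 and qs = 5·91 - 173 = 282.
The quantity actually transacted is the short side, demand: 34.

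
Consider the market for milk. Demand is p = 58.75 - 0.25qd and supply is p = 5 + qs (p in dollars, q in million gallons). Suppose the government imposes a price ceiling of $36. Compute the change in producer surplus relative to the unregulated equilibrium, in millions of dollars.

-444

Rearranging demand gives qd = 235 - 4p; rearranging supply gives qs = p - 5. Without the control the market clears where 235 - 4p = p - 5, i.e. p* = 48 and q* = 43.
The ceiling of 36 is below the equilibrium price 48, so it binds.
At p = 36: qd = 235 - 4·36 = 91 and qs = 36 - 5 = 31.
Producer surplus without the control is ½ · (48 - 5) · 43 = 924.5.
With the ceiling, producers sell 31 units at 36, so PS = ½ · (36 - 5) · 31 = 480.5.
Change in producer surplus = 480.5 - 924.5 = -444.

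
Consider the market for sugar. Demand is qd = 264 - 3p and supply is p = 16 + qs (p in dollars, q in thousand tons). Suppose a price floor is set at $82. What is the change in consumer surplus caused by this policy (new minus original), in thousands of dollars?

Rearranging supply gives qs = p - 16. In a free market, 264 - 3p = p - 16 gives the equilibrium p* = 70, q* = 54.
The floor of 82 is above the equilibrium price 70, so it binds.
At p = 82: qd = 264 - 3·82 = 18 and qs = 82 - 16 = 66.
Consumer surplus without the control is ½ · (88 - 70) · 54 = 486.
With the floor, consumers buy 18 units at 82, so CS = ½ · (88 - 82) · 18 = 54.
Change in consumer surplus = 54 - 486 = -432.

-432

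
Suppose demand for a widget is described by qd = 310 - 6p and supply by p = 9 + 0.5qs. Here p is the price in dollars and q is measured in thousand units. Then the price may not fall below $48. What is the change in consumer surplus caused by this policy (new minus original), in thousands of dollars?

-301

Rearranging supply gives qs = 2p - 18. Without the control the market clears where 310 - 6p = 2p - 18, i.e. p* = 41 and q* = 64.
Because the floor (48) lies above the market-clearing price, it is binding.
At p = 48: qd = 310 - 6·48 = 22 and qs = 2·48 - 18 = 78.
Consumer surplus without the control is ½ · (155/3 - 41) · 64 = 1024/3.
With the floor, consumers buy 22 units at 48, so CS = ½ · (155/3 - 48) · 22 = 121/3.
Change in consumer surplus = 121/3 - 1024/3 = -301.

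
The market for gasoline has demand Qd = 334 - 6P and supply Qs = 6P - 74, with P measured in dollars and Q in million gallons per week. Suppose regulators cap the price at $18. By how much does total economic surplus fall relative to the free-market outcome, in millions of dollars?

1536

Without the control the market clears where 334 - 6P = 6P - 74, i.e. P* = 34 and Q* = 130.
The ceiling of 18 is below the equilibrium price 34, so it binds.
At P = 18: Qd = 334 - 6·18 = 226 and Qs = 6·18 - 74 = 34.
Quantity traded falls to 34. At Q = 34 the demand price is (334 - 34)/6 = 50 and the supply price is (74 + 34)/6 = 18.
Deadweight loss = ½ · (50 - 18) · (130 - 34) = ½ · 32 · 96 = 1536.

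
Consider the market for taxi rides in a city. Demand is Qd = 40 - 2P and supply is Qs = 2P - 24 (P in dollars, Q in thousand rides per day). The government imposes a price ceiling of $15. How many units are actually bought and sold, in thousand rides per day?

6

Equilibrium: 40 - 2P = 2P - 24, so 64 = 4P and P* = 16, Q* = 8.
The ceiling of 15 is below the equilibrium price 16, so it binds.
At P = 15: Qd = 40 - 2·15 = 10 and Qs = 2·15 - 24 = 6.
The quantity actually transacted is the short side, supply: 6.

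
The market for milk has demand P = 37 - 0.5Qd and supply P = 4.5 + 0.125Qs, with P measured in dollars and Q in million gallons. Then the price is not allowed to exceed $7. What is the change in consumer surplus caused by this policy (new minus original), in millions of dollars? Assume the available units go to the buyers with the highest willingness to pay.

-176

Rearranging demand gives Qd = 74 - 2P; rearranging supply gives Qs = 8P - 36. In a free market, 74 - 2P = 8P - 36 gives the equilibrium P* = 11, Q* = 52.
The ceiling of 7 is below the equilibrium price 11, so it binds.
At P = 7: Qd = 74 - 2·7 = 60 and Qs = 8·7 - 36 = 20.
Consumer surplus without the control is ½ · (37 - 11) · 52 = 676.
With the ceiling, 20 units are sold at 7 (assume they go to the highest-value buyers). The demand price at Q = 20 is 27, so CS = ½ · [(37 - 7) + (27 - 7)] · 20 = 500.
Change in consumer surplus = 500 - 676 = -176.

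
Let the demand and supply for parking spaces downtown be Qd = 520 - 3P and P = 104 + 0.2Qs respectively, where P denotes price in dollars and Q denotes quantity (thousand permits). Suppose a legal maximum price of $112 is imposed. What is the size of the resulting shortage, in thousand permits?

144

Rearranging supply gives Qs = 5P - 520. Setting quantity demanded equal to quantity supplied, 520 - 3P = 5P - 520, gives P* = 130 and Q* = 130.
Since 112 < 130, the ceiling is binding.
At P = 112: Qd = 520 - 3·112 = 184 and Qs = 5·112 - 520 = 40.
Shortage = Qd - Qs = 184 - 40 = 144.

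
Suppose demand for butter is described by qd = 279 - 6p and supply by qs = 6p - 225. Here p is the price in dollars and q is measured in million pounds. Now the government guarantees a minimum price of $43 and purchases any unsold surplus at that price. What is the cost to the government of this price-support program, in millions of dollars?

516

Setting quantity demanded equal to quantity supplied, 279 - 6p = 6p - 225, gives p* = 42 and q* = 27.
Since 43 > 42, the floor is binding.
At p = 43: qd = 279 - 6·43 = 21 and qs = 6·43 - 225 = 33.
Surplus = qs - qd = 12.
Government expenditure = surplus × support price = 12 × 43 = 516.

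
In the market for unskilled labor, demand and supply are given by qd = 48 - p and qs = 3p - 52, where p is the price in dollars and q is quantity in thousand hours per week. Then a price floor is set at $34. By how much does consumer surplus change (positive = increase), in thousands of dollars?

Equilibrium: 48 - p = 3p - 52, so 100 = 4p and p* = 25, q* = 23.
The floor of 34 is above the equilibrium price 25, so it binds.
At p = 34: qd = 48 - 34 = 14 and qs = 3·34 - 52 = 50.
Consumer surplus without the control is ½ · (48 - 25) · 23 = 264.5.
With the floor, consumers buy 14 units at 34, so CS = ½ · (48 - 34) · 14 = 98.
Change in consumer surplus = 98 - 264.5 = -166.5.

-166.5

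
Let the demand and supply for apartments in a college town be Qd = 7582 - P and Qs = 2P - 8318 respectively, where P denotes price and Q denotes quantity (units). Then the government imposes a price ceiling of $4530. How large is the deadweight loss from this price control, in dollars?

1778700

In a free market, 7582 - P = 2P - 8318 gives the equilibrium P* = 5300, Q* = 2282.
Since 4530 < 5300, the ceiling is binding.
At P = 4530: Qd = 7582 - 4530 = 3052 and Qs = 2·4530 - 8318 = 742.
Quantity traded falls to 742. At Q = 742 the demand price is 7582 - 742 = 6840 and the supply price is (8318 + 742)/2 = 4530.
Deadweight loss = ½ · (6840 - 4530) · (2282 - 742) = ½ · 2310 · 1540 = 1778700.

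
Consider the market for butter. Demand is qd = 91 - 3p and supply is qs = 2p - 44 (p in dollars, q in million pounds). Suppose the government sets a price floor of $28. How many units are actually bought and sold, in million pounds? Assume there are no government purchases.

7

Without the control the market clears where 91 - 3p = 2p - 44, i.e. p* = 27 and q* = 10.
Since 28 > 27, the floor is binding.
At p = 28: qd = 91 - 3·28 = 7 and qs = 2·28 - 44 = 12.
The quantity actually transacted is the short side, demand: 7.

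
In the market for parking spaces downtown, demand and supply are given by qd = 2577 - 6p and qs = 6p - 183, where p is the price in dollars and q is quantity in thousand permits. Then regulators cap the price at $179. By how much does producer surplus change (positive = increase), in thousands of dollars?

-53244

In a free market, 2577 - 6p = 6p - 183 gives the equilibrium p* = 230, q* = 1197.
Since 179 < 230, the ceiling is binding.
At p = 179: qd = 2577 - 6·179 = 1503 and qs = 6·179 - 183 = 891.
Producer surplus without the control is ½ · (230 - 30.5) · 1197 = 119400.75.
With the ceiling, producers sell 891 units at 179, so PS = ½ · (179 - 30.5) · 891 = 66156.75.
Change in producer surplus = 66156.75 - 119400.75 = -53244.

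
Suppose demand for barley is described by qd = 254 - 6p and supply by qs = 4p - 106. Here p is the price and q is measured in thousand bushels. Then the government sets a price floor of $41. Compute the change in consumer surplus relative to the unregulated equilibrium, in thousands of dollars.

In a free market, 254 - 6p = 4p - 106 gives the equilibrium p* = 36, q* = 38.
The floor of 41 is above the equilibrium price 36, so it binds.
At p = 41: qd = 254 - 6·41 = 8 and qs = 4·41 - 106 = 58.
Consumer surplus without the control is ½ · (127/3 - 36) · 38 = 361/3.
With the floor, consumers buy 8 units at 41, so CS = ½ · (127/3 - 41) · 8 = 16/3.
Change in consumer surplus = 16/3 - 361/3 = -115.

-115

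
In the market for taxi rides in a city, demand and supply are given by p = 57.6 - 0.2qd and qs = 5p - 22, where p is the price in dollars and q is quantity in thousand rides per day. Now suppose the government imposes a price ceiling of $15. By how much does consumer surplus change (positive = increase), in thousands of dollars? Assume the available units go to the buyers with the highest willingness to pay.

208

Rearranging demand gives qd = 288 - 5p. Equilibrium: 288 - 5p = 5p - 22, so 310 = 10p and p* = 31, q* = 133.
Because the ceiling (15) lies below the market-clearing price, it is binding.
At p = 15: qd = 288 - 5·15 = 213 and qs = 5·15 - 22 = 53.
Consumer surplus without the control is ½ · (57.6 - 31) · 133 = 1768.9.
With the ceiling, 53 units are sold at 15 (assume they go to the highest-value buyers). The demand price at q = 53 is 47, so CS = ½ · [(57.6 - 15) + (47 - 15)] · 53 = 1976.9.
Change in consumer surplus = 1976.9 - 1768.9 = 208.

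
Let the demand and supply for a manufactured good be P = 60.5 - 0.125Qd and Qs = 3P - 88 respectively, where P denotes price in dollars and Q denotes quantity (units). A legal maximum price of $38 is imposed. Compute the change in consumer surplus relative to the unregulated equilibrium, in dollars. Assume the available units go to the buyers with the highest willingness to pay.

Rearranging demand gives Qd = 484 - 8P. Without the control the market clears where 484 - 8P = 3P - 88, i.e. P* = 52 and Q* = 68.
Since 38 < 52, the ceiling is binding.
At P = 38: Qd = 484 - 8·38 = 180 and Qs = 3·38 - 88 = 26.
Consumer surplus without the control is ½ · (60.5 - 52) · 68 = 289.
With the ceiling, 26 units are sold at 38 (assume they go to the highest-value buyers). The demand price at Q = 26 is 57.25, so CS = ½ · [(60.5 - 38) + (57.25 - 38)] · 26 = 542.75.
Change in consumer surplus = 542.75 - 289 = 253.75.

253.75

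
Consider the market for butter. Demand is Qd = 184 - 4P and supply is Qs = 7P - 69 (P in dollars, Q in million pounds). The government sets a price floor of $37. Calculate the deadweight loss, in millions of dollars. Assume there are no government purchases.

616

Without the control the market clears where 184 - 4P = 7P - 69, i.e. P* = 23 and Q* = 92.
Since 37 > 23, the floor is binding.
At P = 37: Qd = 184 - 4·37 = 36 and Qs = 7·37 - 69 = 190.
Quantity traded falls to 36. At Q = 36 the demand price is (184 - 36)/4 = 37 and the supply price is (69 + 36)/7 = 15.
Deadweight loss = ½ · (37 - 15) · (92 - 36) = ½ · 22 · 56 = 616.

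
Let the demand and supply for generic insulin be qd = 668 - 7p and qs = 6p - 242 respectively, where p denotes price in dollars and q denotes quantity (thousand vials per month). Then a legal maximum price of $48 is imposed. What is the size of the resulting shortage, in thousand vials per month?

286

Equilibrium: 668 - 7p = 6p - 242, so 910 = 13p and p* = 70, q* = 178.
Since 48 < 70, the ceiling is binding.
At p = 48: qd = 668 - 7·48 = 332 and qs = 6·48 - 242 = 46.
Shortage = qd - qs = 332 - 46 = 286.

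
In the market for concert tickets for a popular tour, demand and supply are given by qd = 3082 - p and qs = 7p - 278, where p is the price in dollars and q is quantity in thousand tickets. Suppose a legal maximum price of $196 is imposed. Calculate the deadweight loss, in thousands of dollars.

1404928

Equilibrium: 3082 - p = 7p - 278, so 3360 = 8p and p* = 420, q* = 2662.
Since 196 < 420, the ceiling is binding.
At p = 196: qd = 3082 - 196 = 2886 and qs = 7·196 - 278 = 1094.
Quantity traded falls to 1094. At q = 1094 the demand price is 3082 - 1094 = 1988 and the supply price is (278 + 1094)/7 = 196.
Deadweight loss = ½ · (1988 - 196) · (2662 - 1094) = ½ · 1792 · 1568 = 1404928.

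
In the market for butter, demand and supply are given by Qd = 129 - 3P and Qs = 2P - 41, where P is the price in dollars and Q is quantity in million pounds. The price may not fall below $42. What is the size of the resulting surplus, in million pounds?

40

Setting quantity demanded equal to quantity supplied, 129 - 3P = 2P - 41, gives P* = 34 and Q* = 27.
The floor of 42 is above the equilibrium price 34, so it binds.
At P = 42: Qd = 129 - 3·42 = 3 and Qs = 2·42 - 41 = 43.
Surplus = Qs - Qd = 43 - 3 = 40.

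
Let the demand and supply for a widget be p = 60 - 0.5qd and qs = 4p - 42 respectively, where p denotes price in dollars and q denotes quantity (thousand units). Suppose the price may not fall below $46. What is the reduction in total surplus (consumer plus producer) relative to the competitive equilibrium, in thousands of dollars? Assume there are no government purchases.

541.5

Rearranging demand gives qd = 120 - 2p. In a free market, 120 - 2p = 4p - 42 gives the equilibrium p* = 27, q* = 66.
Because the floor (46) lies above the market-clearing price, it is binding.
At p = 46: qd = 120 - 2·46 = 28 and qs = 4·46 - 42 = 142.
Quantity traded falls to 28. At q = 28 the demand price is (120 - 28)/2 = 46 and the supply price is (42 + 28)/4 = 17.5.
Deadweight loss = ½ · (46 - 17.5) · (66 - 28) = ½ · 28.5 · 38 = 541.5.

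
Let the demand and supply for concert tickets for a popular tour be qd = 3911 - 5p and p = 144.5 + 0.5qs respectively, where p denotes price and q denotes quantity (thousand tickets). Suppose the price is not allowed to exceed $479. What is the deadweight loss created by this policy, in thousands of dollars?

Rearranging supply gives qs = 2p - 289. In a free market, 3911 - 5p = 2p - 289 gives the equilibrium p* = 600, q* = 911.
The ceiling of 479 is below the equilibrium price 600, so it binds.
At p = 479: qd = 3911 - 5·479 = 1516 and qs = 2·479 - 289 = 669.
Quantity traded falls to 669. At q = 669 the demand price is (3911 - 669)/5 = 648.4 and the supply price is (289 + 669)/2 = 479.
Deadweight loss = ½ · (648.4 - 479) · (911 - 669) = ½ · 169.4 · 242 = 20497.4.

20497.4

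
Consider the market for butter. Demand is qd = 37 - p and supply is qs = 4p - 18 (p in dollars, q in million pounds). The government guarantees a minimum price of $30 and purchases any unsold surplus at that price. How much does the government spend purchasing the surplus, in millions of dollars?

Equilibrium: 37 - p = 4p - 18, so 55 = 5p and p* = 11, q* = 26.
Since 30 > 11, the floor is binding.
At p = 30: qd = 37 - 30 = 7 and qs = 4·30 - 18 = 102.
Surplus = qs - qd = 95.
Government expenditure = surplus × support price = 95 × 30 = 2850.

2850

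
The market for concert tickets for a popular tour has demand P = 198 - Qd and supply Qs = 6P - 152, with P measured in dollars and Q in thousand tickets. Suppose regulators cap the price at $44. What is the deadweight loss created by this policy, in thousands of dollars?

Rearranging demand gives Qd = 198 - P. Equilibrium: 198 - P = 6P - 152, so 350 = 7P and P* = 50, Q* = 148.
The ceiling of 44 is below the equilibrium price 50, so it binds.
At P = 44: Qd = 198 - 44 = 154 and Qs = 6·44 - 152 = 112.
Quantity traded falls to 112. At Q = 112 the demand price is 198 - 112 = 86 and the supply price is (152 + 112)/6 = 44.
Deadweight loss = ½ · (86 - 44) · (148 - 112) = ½ · 42 · 36 = 756.

756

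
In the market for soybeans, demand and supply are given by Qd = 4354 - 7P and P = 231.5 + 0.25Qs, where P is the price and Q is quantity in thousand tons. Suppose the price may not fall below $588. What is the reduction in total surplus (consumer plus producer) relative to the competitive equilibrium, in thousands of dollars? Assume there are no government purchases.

Rearranging supply gives Qs = 4P - 926. Equilibrium: 4354 - 7P = 4P - 926, so 5280 = 11P and P* = 480, Q* = 994.
The floor of 588 is above the equilibrium price 480, so it binds.
At P = 588: Qd = 4354 - 7·588 = 238 and Qs = 4·588 - 926 = 1426.
Quantity traded falls to 238. At Q = 238 the demand price is (4354 - 238)/7 = 588 and the supply price is (926 + 238)/4 = 291.
Deadweight loss = ½ · (588 - 291) · (994 - 238) = ½ · 297 · 756 = 112266.

112266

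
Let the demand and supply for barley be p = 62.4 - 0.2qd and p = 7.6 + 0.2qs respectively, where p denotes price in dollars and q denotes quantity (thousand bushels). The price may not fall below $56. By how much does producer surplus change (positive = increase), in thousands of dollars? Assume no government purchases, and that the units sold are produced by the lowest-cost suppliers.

Rearranging demand gives qd = 312 - 5p; rearranging supply gives qs = 5p - 38. In a free market, 312 - 5p = 5p - 38 gives the equilibrium p* = 35, q* = 137.
Since 56 > 35, the floor is binding.
At p = 56: qd = 312 - 5·56 = 32 and qs = 5·56 - 38 = 242.
Producer surplus without the control is ½ · (35 - 7.6) · 137 = 1876.9.
With the floor, 32 units are sold at 56. The supply price at q = 32 is 14, so PS = ½ · [(56 - 7.6) + (56 - 14)] · 32 = 1446.4.
Change in producer surplus = 1446.4 - 1876.9 = -430.5.

-430.5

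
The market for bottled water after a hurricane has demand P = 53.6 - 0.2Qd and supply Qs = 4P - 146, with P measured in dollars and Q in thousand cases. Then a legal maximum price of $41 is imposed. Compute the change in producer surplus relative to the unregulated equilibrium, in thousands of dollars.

Rearranging demand gives Qd = 268 - 5P. Setting quantity demanded equal to quantity supplied, 268 - 5P = 4P - 146, gives P* = 46 and Q* = 38.
Since 41 < 46, the ceiling is binding.
At P = 41: Qd = 268 - 5·41 = 63 and Qs = 4·41 - 146 = 18.
Producer surplus without the control is ½ · (46 - 36.5) · 38 = 180.5.
With the ceiling, producers sell 18 units at 41, so PS = ½ · (41 - 36.5) · 18 = 40.5.
Change in producer surplus = 40.5 - 180.5 = -140.

-140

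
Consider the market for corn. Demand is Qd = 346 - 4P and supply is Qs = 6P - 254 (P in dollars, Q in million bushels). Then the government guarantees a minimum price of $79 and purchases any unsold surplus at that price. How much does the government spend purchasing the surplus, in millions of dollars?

Equilibrium: 346 - 4P = 6P - 254, so 600 = 10P and P* = 60, Q* = 106.
Because the floor (79) lies above the market-clearing price, it is binding.
At P = 79: Qd = 346 - 4·79 = 30 and Qs = 6·79 - 254 = 220.
Surplus = Qs - Qd = 190.
Government expenditure = surplus × support price = 190 × 79 = 15010.

15010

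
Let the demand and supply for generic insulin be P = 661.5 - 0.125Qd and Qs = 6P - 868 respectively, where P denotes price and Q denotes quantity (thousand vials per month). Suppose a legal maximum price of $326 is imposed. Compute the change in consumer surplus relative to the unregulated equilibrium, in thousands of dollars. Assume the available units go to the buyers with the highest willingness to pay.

94791

Rearranging demand gives Qd = 5292 - 8P. In a free market, 5292 - 8P = 6P - 868 gives the equilibrium P* = 440, Q* = 1772.
Since 326 < 440, the ceiling is binding.
At P = 326: Qd = 5292 - 8·326 = 2684 and Qs = 6·326 - 868 = 1088.
Consumer surplus without the control is ½ · (661.5 - 440) · 1772 = 196249.
With the ceiling, 1088 units are sold at 326 (assume they go to the highest-value buyers). The demand price at Q = 1088 is 525.5, so CS = ½ · [(661.5 - 326) + (525.5 - 326)] · 1088 = 291040.
Change in consumer surplus = 291040 - 196249 = 94791.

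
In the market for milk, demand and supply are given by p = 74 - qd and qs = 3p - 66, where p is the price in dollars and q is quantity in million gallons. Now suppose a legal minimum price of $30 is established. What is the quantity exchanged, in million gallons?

Rearranging demand gives qd = 74 - p. In a free market, 74 - p = 3p - 66 gives the equilibrium p* = 35, q* = 39.
Since 30 is below p* = 35, the floor does not bind and the free-market outcome prevails.

39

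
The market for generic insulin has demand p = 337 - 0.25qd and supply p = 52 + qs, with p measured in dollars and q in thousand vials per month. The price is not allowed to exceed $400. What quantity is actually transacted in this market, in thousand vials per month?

228

Rearranging demand gives qd = 1348 - 4p; rearranging supply gives qs = p - 52. Equilibrium: 1348 - 4p = p - 52, so 1400 = 5p and p* = 280, q* = 228.
The ceiling of 400 is above the equilibrium price 280, so it is not binding; the market clears at p* = 280, q* = 228.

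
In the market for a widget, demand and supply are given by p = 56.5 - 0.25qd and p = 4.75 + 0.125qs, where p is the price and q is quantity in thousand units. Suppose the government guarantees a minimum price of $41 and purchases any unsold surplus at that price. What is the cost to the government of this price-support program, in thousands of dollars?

Rearranging demand gives qd = 226 - 4p; rearranging supply gives qs = 8p - 38. Without the control the market clears where 226 - 4p = 8p - 38, i.e. p* = 22 and q* = 138.
The floor of 41 is above the equilibrium price 22, so it binds.
At p = 41: qd = 226 - 4·41 = 62 and qs = 8·41 - 38 = 290.
Surplus = qs - qd = 228.
Government expenditure = surplus × support price = 228 × 41 = 9348.

9348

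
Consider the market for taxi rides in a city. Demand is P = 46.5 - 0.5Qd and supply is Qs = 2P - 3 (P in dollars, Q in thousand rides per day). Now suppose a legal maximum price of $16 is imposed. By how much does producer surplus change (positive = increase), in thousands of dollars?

-296

Rearranging demand gives Qd = 93 - 2P. Without the control the market clears where 93 - 2P = 2P - 3, i.e. P* = 24 and Q* = 45.
Since 16 < 24, the ceiling is binding.
At P = 16: Qd = 93 - 2·16 = 61 and Qs = 2·16 - 3 = 29.
Producer surplus without the control is ½ · (24 - 1.5) · 45 = 506.25.
With the ceiling, producers sell 29 units at 16, so PS = ½ · (16 - 1.5) · 29 = 210.25.
Change in producer surplus = 210.25 - 506.25 = -296.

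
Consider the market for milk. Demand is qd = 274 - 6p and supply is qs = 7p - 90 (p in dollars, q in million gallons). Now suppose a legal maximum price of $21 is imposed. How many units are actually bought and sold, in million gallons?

Setting quantity demanded equal to quantity supplied, 274 - 6p = 7p - 90, gives p* = 28 and q* = 106.
Because the ceiling (21) lies below the market-clearing price, it is binding.
At p = 21: qd = 274 - 6·21 = 148 and qs = 7·21 - 90 = 57.
The quantity actually transacted is the short side, supply: 57.

57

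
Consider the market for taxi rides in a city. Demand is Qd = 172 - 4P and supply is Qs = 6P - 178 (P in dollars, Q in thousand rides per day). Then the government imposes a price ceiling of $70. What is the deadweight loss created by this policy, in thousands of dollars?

0

Setting quantity demanded equal to quantity supplied, 172 - 4P = 6P - 178, gives P* = 35 and Q* = 32.
Since 70 is above P* = 35, the ceiling does not bind and the free-market outcome prevails.
Since the control does not bind, no trades are prevented and deadweight loss is zero.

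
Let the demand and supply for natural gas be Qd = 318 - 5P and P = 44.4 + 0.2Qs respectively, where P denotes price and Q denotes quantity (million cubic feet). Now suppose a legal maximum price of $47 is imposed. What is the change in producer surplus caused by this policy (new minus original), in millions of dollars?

Rearranging supply gives Qs = 5P - 222. Equilibrium: 318 - 5P = 5P - 222, so 540 = 10P and P* = 54, Q* = 48.
Since 47 < 54, the ceiling is binding.
At P = 47: Qd = 318 - 5·47 = 83 and Qs = 5·47 - 222 = 13.
Producer surplus without the control is ½ · (54 - 44.4) · 48 = 230.4.
With the ceiling, producers sell 13 units at 47, so PS = ½ · (47 - 44.4) · 13 = 16.9.
Change in producer surplus = 16.9 - 230.4 = -213.5.

-213.5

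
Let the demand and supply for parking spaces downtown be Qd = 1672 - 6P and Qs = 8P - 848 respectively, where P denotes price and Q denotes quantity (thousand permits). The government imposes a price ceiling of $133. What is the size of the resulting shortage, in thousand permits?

658

In a free market, 1672 - 6P = 8P - 848 gives the equilibrium P* = 180, Q* = 592.
The ceiling of 133 is below the equilibrium price 180, so it binds.
At P = 133: Qd = 1672 - 6·133 = 874 and Qs = 8·133 - 848 = 216.
Shortage = Qd - Qs = 874 - 216 = 658.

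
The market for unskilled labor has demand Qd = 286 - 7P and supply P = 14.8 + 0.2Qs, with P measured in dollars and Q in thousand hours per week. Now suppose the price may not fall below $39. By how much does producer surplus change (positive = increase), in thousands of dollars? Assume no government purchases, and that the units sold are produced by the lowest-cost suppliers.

-279.9

Rearranging supply gives Qs = 5P - 74. Equilibrium: 286 - 7P = 5P - 74, so 360 = 12P and P* = 30, Q* = 76.
Because the floor (39) lies above the market-clearing price, it is binding.
At P = 39: Qd = 286 - 7·39 = 13 and Qs = 5·39 - 74 = 121.
Producer surplus without the control is ½ · (30 - 14.8) · 76 = 577.6.
With the floor, 13 units are sold at 39. The supply price at Q = 13 is 17.4, so PS = ½ · [(39 - 14.8) + (39 - 17.4)] · 13 = 297.7.
Change in producer surplus = 297.7 - 577.6 = -279.9.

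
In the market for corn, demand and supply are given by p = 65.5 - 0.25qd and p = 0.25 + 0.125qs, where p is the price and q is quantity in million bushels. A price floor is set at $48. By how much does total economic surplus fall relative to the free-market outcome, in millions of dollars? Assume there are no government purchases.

2028

Rearranging demand gives qd = 262 - 4p; rearranging supply gives qs = 8p - 2. In a free market, 262 - 4p = 8p - 2 gives the equilibrium p* = 22, q* = 174.
The floor of 48 is above the equilibrium price 22, so it binds.
At p = 48: qd = 262 - 4·48 = 70 and qs = 8·48 - 2 = 382.
Quantity traded falls to 70. At q = 70 the demand price is (262 - 70)/4 = 48 and the supply price is (2 + 70)/8 = 9.
Deadweight loss = ½ · (48 - 9) · (174 - 70) = ½ · 39 · 104 = 2028.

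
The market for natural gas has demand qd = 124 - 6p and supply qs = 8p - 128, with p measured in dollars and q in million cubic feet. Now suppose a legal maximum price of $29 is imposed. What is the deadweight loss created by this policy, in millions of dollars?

0

Equilibrium: 124 - 6p = 8p - 128, so 252 = 14p and p* = 18, q* = 16.
The ceiling of 29 is above the equilibrium price 18, so it is not binding; the market clears at p* = 18, q* = 16.
Since the control does not bind, no trades are prevented and deadweight loss is zero.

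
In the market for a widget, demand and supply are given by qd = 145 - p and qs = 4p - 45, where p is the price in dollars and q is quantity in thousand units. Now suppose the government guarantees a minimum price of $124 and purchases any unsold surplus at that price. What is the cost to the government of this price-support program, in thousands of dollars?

53320

Without the control the market clears where 145 - p = 4p - 45, i.e. p* = 38 and q* = 107.
Because the floor (124) lies above the market-clearing price, it is binding.
At p = 124: qd = 145 - 124 = 21 and qs = 4·124 - 45 = 451.
Surplus = qs - qd = 430.
Government expenditure = surplus × support price = 430 × 124 = 53320.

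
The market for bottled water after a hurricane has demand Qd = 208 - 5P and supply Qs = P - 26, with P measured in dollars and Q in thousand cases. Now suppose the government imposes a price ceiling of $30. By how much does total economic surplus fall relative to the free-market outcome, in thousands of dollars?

48.6

Equilibrium: 208 - 5P = P - 26, so 234 = 6P and P* = 39, Q* = 13.
Since 30 < 39, the ceiling is binding.
At P = 30: Qd = 208 - 5·30 = 58 and Qs = 30 - 26 = 4.
Quantity traded falls to 4. At Q = 4 the demand price is (208 - 4)/5 = 40.8 and the supply price is 26 + 4 = 30.
Deadweight loss = ½ · (40.8 - 30) · (13 - 4) = ½ · 10.8 · 9 = 48.6.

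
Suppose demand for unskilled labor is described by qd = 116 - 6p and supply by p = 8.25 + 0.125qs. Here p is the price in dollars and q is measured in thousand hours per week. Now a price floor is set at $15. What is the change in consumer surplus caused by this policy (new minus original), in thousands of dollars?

Rearranging supply gives qs = 8p - 66. Without the control the market clears where 116 - 6p = 8p - 66, i.e. p* = 13 and q* = 38.
Since 15 > 13, the floor is binding.
At p = 15: qd = 116 - 6·15 = 26 and qs = 8·15 - 66 = 54.
Consumer surplus without the control is ½ · (58/3 - 13) · 38 = 361/3.
With the floor, consumers buy 26 units at 15, so CS = ½ · (58/3 - 15) · 26 = 169/3.
Change in consumer surplus = 169/3 - 361/3 = -64.

-64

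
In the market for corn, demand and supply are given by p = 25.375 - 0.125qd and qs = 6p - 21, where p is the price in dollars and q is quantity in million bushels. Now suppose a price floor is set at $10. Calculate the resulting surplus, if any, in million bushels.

Rearranging demand gives qd = 203 - 8p. Setting quantity demanded equal to quantity supplied, 203 - 8p = 6p - 21, gives p* = 16 and q* = 75.
Since 10 is below p* = 16, the floor does not bind and the free-market outcome prevails.
Since the control does not bind, there is no surplus.

0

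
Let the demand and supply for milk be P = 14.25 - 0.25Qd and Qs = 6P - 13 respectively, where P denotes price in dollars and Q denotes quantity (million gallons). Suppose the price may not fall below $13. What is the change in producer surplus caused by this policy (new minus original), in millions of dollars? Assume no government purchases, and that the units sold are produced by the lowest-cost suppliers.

-18

Rearranging demand gives Qd = 57 - 4P. Setting quantity demanded equal to quantity supplied, 57 - 4P = 6P - 13, gives P* = 7 and Q* = 29.
Since 13 > 7, the floor is binding.
At P = 13: Qd = 57 - 4·13 = 5 and Qs = 6·13 - 13 = 65.
Producer surplus without the control is ½ · (7 - 13/6) · 29 = 841/12.
With the floor, 5 units are sold at 13. The supply price at Q = 5 is 3, so PS = ½ · [(13 - 13/6) + (13 - 3)] · 5 = 625/12.
Change in producer surplus = 625/12 - 841/12 = -18.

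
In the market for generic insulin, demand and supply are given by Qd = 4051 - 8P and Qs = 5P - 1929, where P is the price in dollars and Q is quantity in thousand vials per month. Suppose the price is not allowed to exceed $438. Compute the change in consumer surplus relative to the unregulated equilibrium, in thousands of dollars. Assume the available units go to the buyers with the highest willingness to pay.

4985.75

Equilibrium: 4051 - 8P = 5P - 1929, so 5980 = 13P and P* = 460, Q* = 371.
Since 438 < 460, the ceiling is binding.
At P = 438: Qd = 4051 - 8·438 = 547 and Qs = 5·438 - 1929 = 261.
Consumer surplus without the control is ½ · (506.375 - 460) · 371 = 8602.5625.
With the ceiling, 261 units are sold at 438 (assume they go to the highest-value buyers). The demand price at Q = 261 is 473.75, so CS = ½ · [(506.375 - 438) + (473.75 - 438)] · 261 = 13588.3125.
Change in consumer surplus = 13588.3125 - 8602.5625 = 4985.75.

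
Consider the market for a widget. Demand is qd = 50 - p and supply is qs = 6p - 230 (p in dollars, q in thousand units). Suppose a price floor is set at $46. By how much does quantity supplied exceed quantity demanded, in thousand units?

42

Without the control the market clears where 50 - p = 6p - 230, i.e. p* = 40 and q* = 10.
Because the floor (46) lies above the market-clearing price, it is binding.
At p = 46: qd = 50 - 46 = 4 and qs = 6·46 - 230 = 46.
Surplus = qs - qd = 46 - 4 = 42.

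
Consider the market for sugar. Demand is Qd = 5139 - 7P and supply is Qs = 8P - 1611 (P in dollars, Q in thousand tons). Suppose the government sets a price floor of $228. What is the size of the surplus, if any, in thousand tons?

0

Without the control the market clears where 5139 - 7P = 8P - 1611, i.e. P* = 450 and Q* = 1989.
The floor of 228 is below the equilibrium price 450, so it is not binding; the market clears at P* = 450, Q* = 1989.
Since the control does not bind, there is no surplus.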